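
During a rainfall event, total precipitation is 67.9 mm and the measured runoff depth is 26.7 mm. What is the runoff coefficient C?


The runoff coefficient C = runoff depth / rainfall depth.
C = 26.7 / 67.9
  = 0.3932.

0.3932


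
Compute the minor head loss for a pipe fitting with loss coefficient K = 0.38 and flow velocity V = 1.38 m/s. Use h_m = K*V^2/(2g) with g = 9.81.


Minor loss formula: h_m = K * V^2/(2g).
V^2 = 1.38^2 = 1.9044.
V^2/(2g) = 1.9044 / 19.62 = 0.0971 m.
h_m = 0.38 * 0.0971 = 0.0369 m.

0.0369


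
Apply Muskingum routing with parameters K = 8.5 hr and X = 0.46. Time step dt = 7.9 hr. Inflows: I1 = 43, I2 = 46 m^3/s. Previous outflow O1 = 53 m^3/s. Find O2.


Muskingum coefficients:
denom = 2*K*(1-X) + dt = 2*8.5*(1-0.46) + 7.9 = 17.08.
C0 = (dt - 2*K*X)/denom = (7.9 - 2*8.5*0.46)/17.08 = 0.0047.
C1 = (dt + 2*K*X)/denom = (7.9 + 2*8.5*0.46)/17.08 = 0.9204.
C2 = (2*K*(1-X) - dt)/denom = 0.0749.
O2 = C0*I2 + C1*I1 + C2*O1
   = 0.0047*46 + 0.9204*43 + 0.0749*53
   = 43.76 m^3/s.

43.76


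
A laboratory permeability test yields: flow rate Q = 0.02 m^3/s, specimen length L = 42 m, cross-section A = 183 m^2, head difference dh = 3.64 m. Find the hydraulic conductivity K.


From K = Q*L / (A*dh):
Numerator: Q*L = 0.02 * 42 = 0.84.
Denominator: A*dh = 183 * 3.64 = 666.12.
K = 0.84 / 666.12 = 0.001261 m/s.

0.001261


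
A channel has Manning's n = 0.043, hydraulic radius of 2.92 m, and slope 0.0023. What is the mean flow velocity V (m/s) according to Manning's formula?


Manning's equation gives V = (1/n) * R^(2/3) * S^(1/2).
First, compute R^(2/3) = 2.92^(2/3) = 2.0429.
Next, S^(1/2) = 0.0023^(1/2) = 0.047958.
Then 1/n = 1/0.043 = 23.26.
V = 23.26 * 2.0429 * 0.047958 = 2.2785 m/s.

2.2785


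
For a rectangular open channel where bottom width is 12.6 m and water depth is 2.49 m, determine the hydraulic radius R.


For a rectangular section:
Flow area A = b * y = 12.6 * 2.49 = 31.37 m^2.
Wetted perimeter P = b + 2y = 12.6 + 2*2.49 = 17.58 m.
Hydraulic radius R = A/P = 31.37 / 17.58 = 1.7846 m.

1.7846


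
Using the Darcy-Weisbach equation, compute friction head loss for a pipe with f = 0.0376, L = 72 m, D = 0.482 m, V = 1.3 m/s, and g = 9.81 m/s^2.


Darcy-Weisbach equation: h_f = f * (L/D) * V^2/(2g).
f * L/D = 0.0376 * 72/0.482 = 5.6166.
V^2/(2g) = 1.3^2 / (2*9.81) = 1.69 / 19.62 = 0.0861 m.
h_f = 5.6166 * 0.0861 = 0.484 m.

0.484


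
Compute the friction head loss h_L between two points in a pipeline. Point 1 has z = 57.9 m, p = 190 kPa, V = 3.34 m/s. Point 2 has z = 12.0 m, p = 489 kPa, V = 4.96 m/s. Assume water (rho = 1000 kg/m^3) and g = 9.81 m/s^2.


Total head at each section: H = z + p/(rho*g) + V^2/(2g).
H1 = 57.9 + 190*1000/(1000*9.81) + 3.34^2/(2*9.81)
   = 57.9 + 19.368 + 0.5686
   = 77.837 m.
H2 = 12.0 + 489*1000/(1000*9.81) + 4.96^2/(2*9.81)
   = 12.0 + 49.847 + 1.2539
   = 63.101 m.
h_L = H1 - H2 = 77.837 - 63.101 = 14.736 m.

14.736


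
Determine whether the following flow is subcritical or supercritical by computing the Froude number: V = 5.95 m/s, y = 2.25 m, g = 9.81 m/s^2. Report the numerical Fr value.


The Froude number is defined as Fr = V / sqrt(g*y).
g*y = 9.81 * 2.25 = 22.0725.
sqrt(g*y) = sqrt(22.0725) = 4.6981.
Fr = 5.95 / 4.6981 = 1.2665.
Since Fr > 1, the flow is supercritical.

1.2665


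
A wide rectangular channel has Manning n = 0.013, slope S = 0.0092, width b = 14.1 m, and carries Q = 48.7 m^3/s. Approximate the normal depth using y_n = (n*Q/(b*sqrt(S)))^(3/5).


We use the wide-channel approximation y_n = (n*Q/(b*sqrt(S)))^(3/5).
sqrt(S) = sqrt(0.0092) = 0.095917.
Numerator: n*Q = 0.013 * 48.7 = 0.6331.
Denominator: b*sqrt(S) = 14.1 * 0.095917 = 1.35243.
arg = 0.4681.
y_n = 0.4681^(3/5) = 0.6342 m.

0.6342


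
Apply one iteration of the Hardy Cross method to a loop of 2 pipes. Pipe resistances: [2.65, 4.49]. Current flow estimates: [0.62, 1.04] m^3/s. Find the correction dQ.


Numerator terms (r*Q*|Q|): 2.65*0.62*|0.62| = 1.0187; 4.49*1.04*|1.04| = 4.8564.
Sum of numerator = 5.875.
Denominator terms (r*|Q|): 2.65*|0.62| = 1.643; 4.49*|1.04| = 4.6696.
2 * sum of denominator = 2 * 6.3126 = 12.6252.
dQ = -5.875 / 12.6252 = -0.4653 m^3/s.

-0.4653


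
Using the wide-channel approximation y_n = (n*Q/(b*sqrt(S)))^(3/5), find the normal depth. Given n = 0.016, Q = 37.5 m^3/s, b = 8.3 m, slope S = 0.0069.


We use the wide-channel approximation y_n = (n*Q/(b*sqrt(S)))^(3/5).
sqrt(S) = sqrt(0.0069) = 0.083066.
Numerator: n*Q = 0.016 * 37.5 = 0.6.
Denominator: b*sqrt(S) = 8.3 * 0.083066 = 0.689448.
arg = 0.8703.
y_n = 0.8703^(3/5) = 0.92 m.

0.92


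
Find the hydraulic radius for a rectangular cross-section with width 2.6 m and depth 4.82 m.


For a rectangular section:
Flow area A = b * y = 2.6 * 4.82 = 12.53 m^2.
Wetted perimeter P = b + 2y = 2.6 + 2*4.82 = 12.24 m.
Hydraulic radius R = A/P = 12.53 / 12.24 = 1.0239 m.

1.0239


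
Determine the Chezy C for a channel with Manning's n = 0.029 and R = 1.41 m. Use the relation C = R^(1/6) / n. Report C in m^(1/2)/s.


The Chezy coefficient relates to Manning's n through C = R^(1/6) / n.
R^(1/6) = 1.41^(1/6) = 1.058936.
C = 1.058936 / 0.029 = 36.52 m^(1/2)/s.

36.52


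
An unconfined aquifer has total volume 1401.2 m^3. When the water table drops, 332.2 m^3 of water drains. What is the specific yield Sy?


Specific yield Sy = Volume drained / Total volume.
Sy = 332.2 / 1401.2
   = 0.2371.

0.2371


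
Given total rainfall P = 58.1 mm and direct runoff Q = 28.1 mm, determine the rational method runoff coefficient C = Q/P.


The runoff coefficient C = runoff depth / rainfall depth.
C = 28.1 / 58.1
  = 0.4836.

0.4836


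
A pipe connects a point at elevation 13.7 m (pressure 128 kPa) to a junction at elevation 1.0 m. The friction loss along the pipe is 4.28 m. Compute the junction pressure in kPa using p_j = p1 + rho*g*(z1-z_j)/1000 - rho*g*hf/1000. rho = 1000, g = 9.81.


Junction pressure: p_j = p1 + rho*g*(z1 - z_j)/1000 - rho*g*hf/1000.
Elevation term = 1000*9.81*(13.7 - 1.0)/1000 = 124.587 kPa.
Friction term = 1000*9.81*4.28/1000 = 41.987 kPa.
p_j = 128 + 124.587 - 41.987 = 210.6 kPa.

210.6


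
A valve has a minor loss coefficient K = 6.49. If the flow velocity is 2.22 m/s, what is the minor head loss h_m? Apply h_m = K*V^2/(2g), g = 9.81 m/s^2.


Minor loss formula: h_m = K * V^2/(2g).
V^2 = 2.22^2 = 4.9284.
V^2/(2g) = 4.9284 / 19.62 = 0.2512 m.
h_m = 6.49 * 0.2512 = 1.6302 m.

1.6302


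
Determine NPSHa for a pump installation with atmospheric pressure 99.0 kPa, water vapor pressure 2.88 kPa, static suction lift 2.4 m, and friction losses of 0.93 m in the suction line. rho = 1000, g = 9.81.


NPSHa = p_atm/(rho*g) - z_s - hf_s - p_vap/(rho*g).
p_atm/(rho*g) = 99.0*1000 / (1000*9.81) = 10.092 m.
p_vap/(rho*g) = 2.88*1000 / (1000*9.81) = 0.294 m.
NPSHa = 10.092 - 2.4 - 0.93 - 0.294
      = 6.47 m.

6.47


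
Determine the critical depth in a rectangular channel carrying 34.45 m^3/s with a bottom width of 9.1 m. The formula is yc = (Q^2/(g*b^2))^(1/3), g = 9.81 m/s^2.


Using yc = (Q^2 / (g * b^2))^(1/3):
Q^2 = 34.45^2 = 1186.8.
g * b^2 = 9.81 * 9.1^2 = 9.81 * 82.81 = 812.37.
Q^2 / (g*b^2) = 1186.8 / 812.37 = 1.4609.
yc = 1.4609^(1/3) = 1.1347 m.

1.1347


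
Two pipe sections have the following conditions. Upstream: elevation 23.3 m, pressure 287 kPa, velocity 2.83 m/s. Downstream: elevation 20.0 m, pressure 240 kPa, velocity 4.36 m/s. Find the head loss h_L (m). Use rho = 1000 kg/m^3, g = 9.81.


Total head at each section: H = z + p/(rho*g) + V^2/(2g).
H1 = 23.3 + 287*1000/(1000*9.81) + 2.83^2/(2*9.81)
   = 23.3 + 29.256 + 0.4082
   = 52.964 m.
H2 = 20.0 + 240*1000/(1000*9.81) + 4.36^2/(2*9.81)
   = 20.0 + 24.465 + 0.9689
   = 45.434 m.
h_L = H1 - H2 = 52.964 - 45.434 = 7.53 m.

7.53


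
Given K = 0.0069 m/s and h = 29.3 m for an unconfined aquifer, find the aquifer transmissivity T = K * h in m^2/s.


Transmissivity is defined as T = K * h.
T = 0.0069 * 29.3
  = 0.2022 m^2/s.

0.2022


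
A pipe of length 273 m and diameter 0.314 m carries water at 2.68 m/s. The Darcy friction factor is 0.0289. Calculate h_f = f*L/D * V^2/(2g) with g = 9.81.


Darcy-Weisbach equation: h_f = f * (L/D) * V^2/(2g).
f * L/D = 0.0289 * 273/0.314 = 25.1264.
V^2/(2g) = 2.68^2 / (2*9.81) = 7.1824 / 19.62 = 0.3661 m.
h_f = 25.1264 * 0.3661 = 9.198 m.

9.198


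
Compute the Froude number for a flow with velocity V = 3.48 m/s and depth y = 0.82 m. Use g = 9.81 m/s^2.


The Froude number is defined as Fr = V / sqrt(g*y).
g*y = 9.81 * 0.82 = 8.0442.
sqrt(g*y) = sqrt(8.0442) = 2.8362.
Fr = 3.48 / 2.8362 = 1.227.

1.227


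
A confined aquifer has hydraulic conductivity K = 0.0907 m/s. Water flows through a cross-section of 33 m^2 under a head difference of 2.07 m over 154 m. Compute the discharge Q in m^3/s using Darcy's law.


Darcy's law: Q = K * A * i, where i = dh/L.
Hydraulic gradient i = 2.07 / 154 = 0.013442.
Q = 0.0907 * 33 * 0.013442
  = 0.0402 m^3/s.

0.0402


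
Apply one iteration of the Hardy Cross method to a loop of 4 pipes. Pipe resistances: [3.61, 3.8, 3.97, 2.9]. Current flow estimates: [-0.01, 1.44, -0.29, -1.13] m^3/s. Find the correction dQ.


Numerator terms (r*Q*|Q|): 3.61*-0.01*|-0.01| = -0.0004; 3.8*1.44*|1.44| = 7.8797; 3.97*-0.29*|-0.29| = -0.3339; 2.9*-1.13*|-1.13| = -3.703.
Sum of numerator = 3.8424.
Denominator terms (r*|Q|): 3.61*|-0.01| = 0.0361; 3.8*|1.44| = 5.472; 3.97*|-0.29| = 1.1513; 2.9*|-1.13| = 3.277.
2 * sum of denominator = 2 * 9.9364 = 19.8728.
dQ = -3.8424 / 19.8728 = -0.1934 m^3/s.

-0.1934


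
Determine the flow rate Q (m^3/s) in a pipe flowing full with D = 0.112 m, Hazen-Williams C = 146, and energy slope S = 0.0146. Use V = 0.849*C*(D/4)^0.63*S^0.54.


For a full circular pipe, R = D/4 = 0.112/4 = 0.028 m.
V = 0.849 * 146 * 0.028^0.63 * 0.0146^0.54
  = 0.849 * 146 * 0.105126 * 0.102035
  = 1.3296 m/s.
Pipe area A = pi*D^2/4 = pi*0.112^2/4 = 0.0099 m^2.
Q = A * V = 0.0099 * 1.3296 = 0.0131 m^3/s.

0.0131


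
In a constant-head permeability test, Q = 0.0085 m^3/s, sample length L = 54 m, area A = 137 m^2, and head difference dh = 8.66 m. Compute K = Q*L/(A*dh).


From K = Q*L / (A*dh):
Numerator: Q*L = 0.0085 * 54 = 0.459.
Denominator: A*dh = 137 * 8.66 = 1186.42.
K = 0.459 / 1186.42 = 0.000387 m/s.

0.000387


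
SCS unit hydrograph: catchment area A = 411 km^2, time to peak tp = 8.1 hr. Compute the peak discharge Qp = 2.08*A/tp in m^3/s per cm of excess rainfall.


SCS formula: Qp = 2.08 * A / tp.
Qp = 2.08 * 411 / 8.1
   = 854.88 / 8.1
   = 105.54 m^3/s per cm.

105.54


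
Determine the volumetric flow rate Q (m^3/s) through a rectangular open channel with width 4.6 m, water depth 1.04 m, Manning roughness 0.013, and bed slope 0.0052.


For a rectangular channel, the cross-sectional area A = b * y = 4.6 * 1.04 = 4.78 m^2.
The wetted perimeter P = b + 2y = 4.6 + 2*1.04 = 6.68 m.
Hydraulic radius R = A/P = 4.78/6.68 = 0.7162 m.
Velocity V = (1/n)*R^(2/3)*S^(1/2) = (1/0.013)*0.7162^(2/3)*0.0052^(1/2) = 4.4402 m/s.
Discharge Q = A * V = 4.78 * 4.4402 = 21.242 m^3/s.

21.242


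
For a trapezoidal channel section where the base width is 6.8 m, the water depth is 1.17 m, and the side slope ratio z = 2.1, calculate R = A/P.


For a trapezoidal section with side slope z:
A = (b + z*y)*y = (6.8 + 2.1*1.17)*1.17 = 10.831 m^2.
P = b + 2*y*sqrt(1 + z^2) = 6.8 + 2*1.17*sqrt(1 + 2.1^2) = 12.243 m.
R = A/P = 10.831 / 12.243 = 0.8847 m.

0.8847


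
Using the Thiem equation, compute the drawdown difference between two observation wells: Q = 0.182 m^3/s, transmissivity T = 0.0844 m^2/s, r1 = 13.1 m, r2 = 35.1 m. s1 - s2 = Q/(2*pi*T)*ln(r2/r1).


Thiem equation: s1 - s2 = Q/(2*pi*T) * ln(r2/r1).
ln(r2/r1) = ln(35.1/13.1) = 0.9856.
Q/(2*pi*T) = 0.182 / (2*pi*0.0844) = 0.182 / 0.5303 = 0.3432.
s1 - s2 = 0.3432 * 0.9856 = 0.3383 m.

0.3383


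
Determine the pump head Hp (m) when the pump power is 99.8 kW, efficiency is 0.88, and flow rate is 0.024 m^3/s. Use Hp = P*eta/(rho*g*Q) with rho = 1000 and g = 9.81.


Pump head formula: Hp = P * eta / (rho * g * Q).
Numerator: P * eta = 99.8 * 1000 * 0.88 = 87824.0 W.
Denominator: rho * g * Q = 1000 * 9.81 * 0.024 = 235.44.
Hp = 87824.0 / 235.44 = 373.02 m.

373.02


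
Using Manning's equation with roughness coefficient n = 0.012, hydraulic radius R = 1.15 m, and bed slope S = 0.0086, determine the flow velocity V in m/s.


Manning's equation gives V = (1/n) * R^(2/3) * S^(1/2).
First, compute R^(2/3) = 1.15^(2/3) = 1.0977.
Next, S^(1/2) = 0.0086^(1/2) = 0.092736.
Then 1/n = 1/0.012 = 83.33.
V = 83.33 * 1.0977 * 0.092736 = 8.4827 m/s.

8.4827


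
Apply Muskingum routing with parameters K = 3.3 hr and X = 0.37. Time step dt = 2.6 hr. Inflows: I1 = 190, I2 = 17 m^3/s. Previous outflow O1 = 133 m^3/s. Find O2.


Muskingum coefficients:
denom = 2*K*(1-X) + dt = 2*3.3*(1-0.37) + 2.6 = 6.758.
C0 = (dt - 2*K*X)/denom = (2.6 - 2*3.3*0.37)/6.758 = 0.0234.
C1 = (dt + 2*K*X)/denom = (2.6 + 2*3.3*0.37)/6.758 = 0.7461.
C2 = (2*K*(1-X) - dt)/denom = 0.2305.
O2 = C0*I2 + C1*I1 + C2*O1
   = 0.0234*17 + 0.7461*190 + 0.2305*133
   = 172.81 m^3/s.

172.81


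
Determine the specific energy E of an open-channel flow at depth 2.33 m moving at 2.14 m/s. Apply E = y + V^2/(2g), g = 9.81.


Specific energy E = y + V^2/(2g).
Velocity head = V^2/(2g) = 2.14^2 / (2*9.81) = 4.5796 / 19.62 = 0.2334 m.
E = 2.33 + 0.2334 = 2.5634 m.

2.5634


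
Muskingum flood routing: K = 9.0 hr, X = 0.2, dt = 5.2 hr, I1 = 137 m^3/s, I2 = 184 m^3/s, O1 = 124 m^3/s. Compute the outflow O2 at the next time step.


Muskingum coefficients:
denom = 2*K*(1-X) + dt = 2*9.0*(1-0.2) + 5.2 = 19.6.
C0 = (dt - 2*K*X)/denom = (5.2 - 2*9.0*0.2)/19.6 = 0.0816.
C1 = (dt + 2*K*X)/denom = (5.2 + 2*9.0*0.2)/19.6 = 0.449.
C2 = (2*K*(1-X) - dt)/denom = 0.4694.
O2 = C0*I2 + C1*I1 + C2*O1
   = 0.0816*184 + 0.449*137 + 0.4694*124
   = 134.73 m^3/s.

134.73


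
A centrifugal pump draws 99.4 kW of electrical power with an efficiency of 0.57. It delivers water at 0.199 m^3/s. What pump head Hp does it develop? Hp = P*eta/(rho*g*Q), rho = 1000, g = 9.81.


Pump head formula: Hp = P * eta / (rho * g * Q).
Numerator: P * eta = 99.4 * 1000 * 0.57 = 56658.0 W.
Denominator: rho * g * Q = 1000 * 9.81 * 0.199 = 1952.19.
Hp = 56658.0 / 1952.19 = 29.02 m.

29.02


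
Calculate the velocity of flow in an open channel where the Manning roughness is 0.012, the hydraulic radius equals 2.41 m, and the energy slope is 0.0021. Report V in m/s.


Manning's equation gives V = (1/n) * R^(2/3) * S^(1/2).
First, compute R^(2/3) = 2.41^(2/3) = 1.7975.
Next, S^(1/2) = 0.0021^(1/2) = 0.045826.
Then 1/n = 1/0.012 = 83.33.
V = 83.33 * 1.7975 * 0.045826 = 6.8645 m/s.

6.8645


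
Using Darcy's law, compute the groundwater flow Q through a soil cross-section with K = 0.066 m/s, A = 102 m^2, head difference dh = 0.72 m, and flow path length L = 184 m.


Darcy's law: Q = K * A * i, where i = dh/L.
Hydraulic gradient i = 0.72 / 184 = 0.003913.
Q = 0.066 * 102 * 0.003913
  = 0.0263 m^3/s.

0.0263


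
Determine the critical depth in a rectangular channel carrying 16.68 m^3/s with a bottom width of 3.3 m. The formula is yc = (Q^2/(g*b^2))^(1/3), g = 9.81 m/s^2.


Using yc = (Q^2 / (g * b^2))^(1/3):
Q^2 = 16.68^2 = 278.22.
g * b^2 = 9.81 * 3.3^2 = 9.81 * 10.89 = 106.83.
Q^2 / (g*b^2) = 278.22 / 106.83 = 2.6043.
yc = 2.6043^(1/3) = 1.3758 m.

1.3758


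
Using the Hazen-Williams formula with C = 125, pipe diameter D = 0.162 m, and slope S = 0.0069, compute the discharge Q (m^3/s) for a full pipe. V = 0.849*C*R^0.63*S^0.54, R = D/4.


For a full circular pipe, R = D/4 = 0.162/4 = 0.0405 m.
V = 0.849 * 125 * 0.0405^0.63 * 0.0069^0.54
  = 0.849 * 125 * 0.132647 * 0.068074
  = 0.9583 m/s.
Pipe area A = pi*D^2/4 = pi*0.162^2/4 = 0.0206 m^2.
Q = A * V = 0.0206 * 0.9583 = 0.0198 m^3/s.

0.0198


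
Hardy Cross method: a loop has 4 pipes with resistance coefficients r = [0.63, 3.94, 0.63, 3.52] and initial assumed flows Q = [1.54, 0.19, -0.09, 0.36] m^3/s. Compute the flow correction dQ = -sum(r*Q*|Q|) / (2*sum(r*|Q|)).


Numerator terms (r*Q*|Q|): 0.63*1.54*|1.54| = 1.4941; 3.94*0.19*|0.19| = 0.1422; 0.63*-0.09*|-0.09| = -0.0051; 3.52*0.36*|0.36| = 0.4562.
Sum of numerator = 2.0874.
Denominator terms (r*|Q|): 0.63*|1.54| = 0.9702; 3.94*|0.19| = 0.7486; 0.63*|-0.09| = 0.0567; 3.52*|0.36| = 1.2672.
2 * sum of denominator = 2 * 3.0427 = 6.0854.
dQ = -2.0874 / 6.0854 = -0.343 m^3/s.

-0.343


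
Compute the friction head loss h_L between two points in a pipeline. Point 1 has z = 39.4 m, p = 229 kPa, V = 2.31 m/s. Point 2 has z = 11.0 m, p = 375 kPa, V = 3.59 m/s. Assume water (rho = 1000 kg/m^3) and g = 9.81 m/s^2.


Total head at each section: H = z + p/(rho*g) + V^2/(2g).
H1 = 39.4 + 229*1000/(1000*9.81) + 2.31^2/(2*9.81)
   = 39.4 + 23.344 + 0.272
   = 63.015 m.
H2 = 11.0 + 375*1000/(1000*9.81) + 3.59^2/(2*9.81)
   = 11.0 + 38.226 + 0.6569
   = 49.883 m.
h_L = H1 - H2 = 63.015 - 49.883 = 13.132 m.

13.132


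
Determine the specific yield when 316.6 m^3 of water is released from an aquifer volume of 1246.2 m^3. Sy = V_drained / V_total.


Specific yield Sy = Volume drained / Total volume.
Sy = 316.6 / 1246.2
   = 0.2541.

0.2541


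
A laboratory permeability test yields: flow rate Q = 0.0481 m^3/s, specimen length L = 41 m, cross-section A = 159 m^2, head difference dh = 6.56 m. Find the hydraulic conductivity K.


From K = Q*L / (A*dh):
Numerator: Q*L = 0.0481 * 41 = 1.9721.
Denominator: A*dh = 159 * 6.56 = 1043.04.
K = 1.9721 / 1043.04 = 0.001891 m/s.

0.001891


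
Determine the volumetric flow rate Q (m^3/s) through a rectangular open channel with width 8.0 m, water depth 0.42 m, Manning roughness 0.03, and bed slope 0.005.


For a rectangular channel, the cross-sectional area A = b * y = 8.0 * 0.42 = 3.36 m^2.
The wetted perimeter P = b + 2y = 8.0 + 2*0.42 = 8.84 m.
Hydraulic radius R = A/P = 3.36/8.84 = 0.3801 m.
Velocity V = (1/n)*R^(2/3)*S^(1/2) = (1/0.03)*0.3801^(2/3)*0.005^(1/2) = 1.2368 m/s.
Discharge Q = A * V = 3.36 * 1.2368 = 4.156 m^3/s.

4.156


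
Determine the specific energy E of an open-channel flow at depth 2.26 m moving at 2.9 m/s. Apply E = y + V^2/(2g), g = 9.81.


Specific energy E = y + V^2/(2g).
Velocity head = V^2/(2g) = 2.9^2 / (2*9.81) = 8.41 / 19.62 = 0.4286 m.
E = 2.26 + 0.4286 = 2.6886 m.

2.6886


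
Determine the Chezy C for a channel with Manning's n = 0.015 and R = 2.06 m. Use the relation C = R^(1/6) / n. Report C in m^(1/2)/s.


The Chezy coefficient relates to Manning's n through C = R^(1/6) / n.
R^(1/6) = 2.06^(1/6) = 1.128005.
C = 1.128005 / 0.015 = 75.2 m^(1/2)/s.

75.2


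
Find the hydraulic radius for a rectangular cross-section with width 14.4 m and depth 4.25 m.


For a rectangular section:
Flow area A = b * y = 14.4 * 4.25 = 61.2 m^2.
Wetted perimeter P = b + 2y = 14.4 + 2*4.25 = 22.9 m.
Hydraulic radius R = A/P = 61.2 / 22.9 = 2.6725 m.

2.6725


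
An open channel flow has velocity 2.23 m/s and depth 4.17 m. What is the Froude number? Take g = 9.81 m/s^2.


The Froude number is defined as Fr = V / sqrt(g*y).
g*y = 9.81 * 4.17 = 40.9077.
sqrt(g*y) = sqrt(40.9077) = 6.3959.
Fr = 2.23 / 6.3959 = 0.3487.

0.3487


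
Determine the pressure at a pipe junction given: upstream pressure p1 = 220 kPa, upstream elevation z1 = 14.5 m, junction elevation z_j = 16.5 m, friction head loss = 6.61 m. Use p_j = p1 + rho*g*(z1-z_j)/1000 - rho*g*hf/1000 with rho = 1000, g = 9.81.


Junction pressure: p_j = p1 + rho*g*(z1 - z_j)/1000 - rho*g*hf/1000.
Elevation term = 1000*9.81*(14.5 - 16.5)/1000 = -19.62 kPa.
Friction term = 1000*9.81*6.61/1000 = 64.844 kPa.
p_j = 220 + -19.62 - 64.844 = 135.54 kPa.

135.54


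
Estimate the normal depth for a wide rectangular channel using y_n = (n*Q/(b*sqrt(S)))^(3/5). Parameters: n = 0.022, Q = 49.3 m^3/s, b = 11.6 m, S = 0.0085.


We use the wide-channel approximation y_n = (n*Q/(b*sqrt(S)))^(3/5).
sqrt(S) = sqrt(0.0085) = 0.092195.
Numerator: n*Q = 0.022 * 49.3 = 1.0846.
Denominator: b*sqrt(S) = 11.6 * 0.092195 = 1.069462.
arg = 1.0141.
y_n = 1.0141^(3/5) = 1.0085 m.

1.0085


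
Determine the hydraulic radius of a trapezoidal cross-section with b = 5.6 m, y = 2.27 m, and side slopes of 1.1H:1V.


For a trapezoidal section with side slope z:
A = (b + z*y)*y = (5.6 + 1.1*2.27)*2.27 = 18.38 m^2.
P = b + 2*y*sqrt(1 + z^2) = 5.6 + 2*2.27*sqrt(1 + 1.1^2) = 12.349 m.
R = A/P = 18.38 / 12.349 = 1.4884 m.

1.4884


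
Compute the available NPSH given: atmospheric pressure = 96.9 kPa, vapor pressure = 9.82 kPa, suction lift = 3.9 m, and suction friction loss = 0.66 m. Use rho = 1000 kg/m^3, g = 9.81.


NPSHa = p_atm/(rho*g) - z_s - hf_s - p_vap/(rho*g).
p_atm/(rho*g) = 96.9*1000 / (1000*9.81) = 9.878 m.
p_vap/(rho*g) = 9.82*1000 / (1000*9.81) = 1.001 m.
NPSHa = 9.878 - 3.9 - 0.66 - 1.001
      = 4.32 m.

4.32


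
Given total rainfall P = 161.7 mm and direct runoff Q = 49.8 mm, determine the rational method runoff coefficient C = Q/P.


The runoff coefficient C = runoff depth / rainfall depth.
C = 49.8 / 161.7
  = 0.308.

0.308


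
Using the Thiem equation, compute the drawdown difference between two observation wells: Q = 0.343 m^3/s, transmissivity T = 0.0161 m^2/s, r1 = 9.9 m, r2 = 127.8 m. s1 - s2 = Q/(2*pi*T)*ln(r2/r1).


Thiem equation: s1 - s2 = Q/(2*pi*T) * ln(r2/r1).
ln(r2/r1) = ln(127.8/9.9) = 2.5579.
Q/(2*pi*T) = 0.343 / (2*pi*0.0161) = 0.343 / 0.1012 = 3.3907.
s1 - s2 = 3.3907 * 2.5579 = 8.6732 m.

8.6732


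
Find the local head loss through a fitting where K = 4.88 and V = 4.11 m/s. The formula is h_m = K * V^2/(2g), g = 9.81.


Minor loss formula: h_m = K * V^2/(2g).
V^2 = 4.11^2 = 16.8921.
V^2/(2g) = 16.8921 / 19.62 = 0.861 m.
h_m = 4.88 * 0.861 = 4.2015 m.

4.2015


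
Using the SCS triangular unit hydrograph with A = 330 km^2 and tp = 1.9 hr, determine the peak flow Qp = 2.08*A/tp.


SCS formula: Qp = 2.08 * A / tp.
Qp = 2.08 * 330 / 1.9
   = 686.4 / 1.9
   = 361.26 m^3/s per cm.

361.26


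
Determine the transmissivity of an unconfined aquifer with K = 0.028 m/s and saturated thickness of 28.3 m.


Transmissivity is defined as T = K * h.
T = 0.028 * 28.3
  = 0.7924 m^2/s.

0.7924


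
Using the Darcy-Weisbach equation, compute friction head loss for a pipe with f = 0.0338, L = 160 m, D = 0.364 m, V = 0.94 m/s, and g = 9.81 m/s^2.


Darcy-Weisbach equation: h_f = f * (L/D) * V^2/(2g).
f * L/D = 0.0338 * 160/0.364 = 14.8571.
V^2/(2g) = 0.94^2 / (2*9.81) = 0.8836 / 19.62 = 0.045 m.
h_f = 14.8571 * 0.045 = 0.669 m.

0.669


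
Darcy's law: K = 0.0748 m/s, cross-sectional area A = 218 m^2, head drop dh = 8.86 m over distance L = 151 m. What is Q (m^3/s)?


Darcy's law: Q = K * A * i, where i = dh/L.
Hydraulic gradient i = 8.86 / 151 = 0.058675.
Q = 0.0748 * 218 * 0.058675
  = 0.9568 m^3/s.

0.9568


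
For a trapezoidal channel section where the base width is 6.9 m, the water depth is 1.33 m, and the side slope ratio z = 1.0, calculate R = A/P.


For a trapezoidal section with side slope z:
A = (b + z*y)*y = (6.9 + 1.0*1.33)*1.33 = 10.946 m^2.
P = b + 2*y*sqrt(1 + z^2) = 6.9 + 2*1.33*sqrt(1 + 1.0^2) = 10.662 m.
R = A/P = 10.946 / 10.662 = 1.0266 m.

1.0266


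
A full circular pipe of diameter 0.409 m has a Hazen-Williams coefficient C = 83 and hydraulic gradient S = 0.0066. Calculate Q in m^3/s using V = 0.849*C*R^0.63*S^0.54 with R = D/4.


For a full circular pipe, R = D/4 = 0.409/4 = 0.1022 m.
V = 0.849 * 83 * 0.1022^0.63 * 0.0066^0.54
  = 0.849 * 83 * 0.237732 * 0.066459
  = 1.1133 m/s.
Pipe area A = pi*D^2/4 = pi*0.409^2/4 = 0.1314 m^2.
Q = A * V = 0.1314 * 1.1133 = 0.1463 m^3/s.

0.1463


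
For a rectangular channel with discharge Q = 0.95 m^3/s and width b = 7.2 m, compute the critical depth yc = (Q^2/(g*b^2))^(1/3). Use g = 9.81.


Using yc = (Q^2 / (g * b^2))^(1/3):
Q^2 = 0.95^2 = 0.9.
g * b^2 = 9.81 * 7.2^2 = 9.81 * 51.84 = 508.55.
Q^2 / (g*b^2) = 0.9 / 508.55 = 0.0018.
yc = 0.0018^(1/3) = 0.1211 m.

0.1211


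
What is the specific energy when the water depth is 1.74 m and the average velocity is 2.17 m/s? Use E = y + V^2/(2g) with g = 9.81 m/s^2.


Specific energy E = y + V^2/(2g).
Velocity head = V^2/(2g) = 2.17^2 / (2*9.81) = 4.7089 / 19.62 = 0.24 m.
E = 1.74 + 0.24 = 1.98 m.

1.98


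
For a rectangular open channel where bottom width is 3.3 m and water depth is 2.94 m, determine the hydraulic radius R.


For a rectangular section:
Flow area A = b * y = 3.3 * 2.94 = 9.7 m^2.
Wetted perimeter P = b + 2y = 3.3 + 2*2.94 = 9.18 m.
Hydraulic radius R = A/P = 9.7 / 9.18 = 1.0569 m.

1.0569


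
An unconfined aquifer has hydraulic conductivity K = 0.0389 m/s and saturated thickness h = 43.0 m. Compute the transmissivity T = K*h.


Transmissivity is defined as T = K * h.
T = 0.0389 * 43.0
  = 1.6727 m^2/s.

1.6727


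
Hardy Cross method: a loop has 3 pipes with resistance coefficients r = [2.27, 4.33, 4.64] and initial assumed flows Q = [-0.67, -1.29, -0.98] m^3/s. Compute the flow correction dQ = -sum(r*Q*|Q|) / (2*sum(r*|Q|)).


Numerator terms (r*Q*|Q|): 2.27*-0.67*|-0.67| = -1.019; 4.33*-1.29*|-1.29| = -7.2056; 4.64*-0.98*|-0.98| = -4.4563.
Sum of numerator = -12.6808.
Denominator terms (r*|Q|): 2.27*|-0.67| = 1.5209; 4.33*|-1.29| = 5.5857; 4.64*|-0.98| = 4.5472.
2 * sum of denominator = 2 * 11.6538 = 23.3076.
dQ = --12.6808 / 23.3076 = 0.5441 m^3/s.

0.5441


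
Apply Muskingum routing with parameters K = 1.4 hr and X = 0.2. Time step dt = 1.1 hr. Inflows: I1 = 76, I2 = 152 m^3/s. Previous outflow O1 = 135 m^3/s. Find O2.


Muskingum coefficients:
denom = 2*K*(1-X) + dt = 2*1.4*(1-0.2) + 1.1 = 3.34.
C0 = (dt - 2*K*X)/denom = (1.1 - 2*1.4*0.2)/3.34 = 0.1617.
C1 = (dt + 2*K*X)/denom = (1.1 + 2*1.4*0.2)/3.34 = 0.497.
C2 = (2*K*(1-X) - dt)/denom = 0.3413.
O2 = C0*I2 + C1*I1 + C2*O1
   = 0.1617*152 + 0.497*76 + 0.3413*135
   = 108.43 m^3/s.

108.43


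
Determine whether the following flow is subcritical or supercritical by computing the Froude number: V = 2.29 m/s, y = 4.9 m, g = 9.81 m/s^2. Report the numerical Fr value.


The Froude number is defined as Fr = V / sqrt(g*y).
g*y = 9.81 * 4.9 = 48.069.
sqrt(g*y) = sqrt(48.069) = 6.9332.
Fr = 2.29 / 6.9332 = 0.3303.
Since Fr < 1, the flow is subcritical.

0.3303


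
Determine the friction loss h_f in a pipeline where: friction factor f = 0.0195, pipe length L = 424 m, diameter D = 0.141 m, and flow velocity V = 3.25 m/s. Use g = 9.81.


Darcy-Weisbach equation: h_f = f * (L/D) * V^2/(2g).
f * L/D = 0.0195 * 424/0.141 = 58.6383.
V^2/(2g) = 3.25^2 / (2*9.81) = 10.5625 / 19.62 = 0.5384 m.
h_f = 58.6383 * 0.5384 = 31.568 m.

31.568


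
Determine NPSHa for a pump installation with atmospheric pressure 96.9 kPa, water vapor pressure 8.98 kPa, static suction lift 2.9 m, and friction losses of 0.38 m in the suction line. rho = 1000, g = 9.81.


NPSHa = p_atm/(rho*g) - z_s - hf_s - p_vap/(rho*g).
p_atm/(rho*g) = 96.9*1000 / (1000*9.81) = 9.878 m.
p_vap/(rho*g) = 8.98*1000 / (1000*9.81) = 0.915 m.
NPSHa = 9.878 - 2.9 - 0.38 - 0.915
      = 5.68 m.

5.68


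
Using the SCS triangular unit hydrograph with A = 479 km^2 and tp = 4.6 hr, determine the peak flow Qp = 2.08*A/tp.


SCS formula: Qp = 2.08 * A / tp.
Qp = 2.08 * 479 / 4.6
   = 996.32 / 4.6
   = 216.59 m^3/s per cm.

216.59


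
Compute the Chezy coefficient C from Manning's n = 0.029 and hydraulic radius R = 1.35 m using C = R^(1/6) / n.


The Chezy coefficient relates to Manning's n through C = R^(1/6) / n.
R^(1/6) = 1.35^(1/6) = 1.051289.
C = 1.051289 / 0.029 = 36.25 m^(1/2)/s.

36.25


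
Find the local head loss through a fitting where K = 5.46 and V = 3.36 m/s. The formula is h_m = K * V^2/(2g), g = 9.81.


Minor loss formula: h_m = K * V^2/(2g).
V^2 = 3.36^2 = 11.2896.
V^2/(2g) = 11.2896 / 19.62 = 0.5754 m.
h_m = 5.46 * 0.5754 = 3.1418 m.

3.1418


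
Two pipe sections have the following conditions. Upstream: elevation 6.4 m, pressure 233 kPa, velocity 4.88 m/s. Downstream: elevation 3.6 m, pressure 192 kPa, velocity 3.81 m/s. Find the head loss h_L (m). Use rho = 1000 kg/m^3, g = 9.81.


Total head at each section: H = z + p/(rho*g) + V^2/(2g).
H1 = 6.4 + 233*1000/(1000*9.81) + 4.88^2/(2*9.81)
   = 6.4 + 23.751 + 1.2138
   = 31.365 m.
H2 = 3.6 + 192*1000/(1000*9.81) + 3.81^2/(2*9.81)
   = 3.6 + 19.572 + 0.7399
   = 23.912 m.
h_L = H1 - H2 = 31.365 - 23.912 = 7.453 m.

7.453


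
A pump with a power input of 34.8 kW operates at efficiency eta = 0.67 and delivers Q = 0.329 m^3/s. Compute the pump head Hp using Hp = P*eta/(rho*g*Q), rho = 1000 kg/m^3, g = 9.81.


Pump head formula: Hp = P * eta / (rho * g * Q).
Numerator: P * eta = 34.8 * 1000 * 0.67 = 23316.0 W.
Denominator: rho * g * Q = 1000 * 9.81 * 0.329 = 3227.49.
Hp = 23316.0 / 3227.49 = 7.22 m.

7.22


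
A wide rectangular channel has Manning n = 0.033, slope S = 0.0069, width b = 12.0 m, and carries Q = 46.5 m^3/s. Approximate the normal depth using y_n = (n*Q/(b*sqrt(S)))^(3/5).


We use the wide-channel approximation y_n = (n*Q/(b*sqrt(S)))^(3/5).
sqrt(S) = sqrt(0.0069) = 0.083066.
Numerator: n*Q = 0.033 * 46.5 = 1.5345.
Denominator: b*sqrt(S) = 12.0 * 0.083066 = 0.996792.
arg = 1.5394.
y_n = 1.5394^(3/5) = 1.2954 m.

1.2954


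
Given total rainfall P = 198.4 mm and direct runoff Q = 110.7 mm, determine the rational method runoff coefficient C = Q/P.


The runoff coefficient C = runoff depth / rainfall depth.
C = 110.7 / 198.4
  = 0.558.

0.558


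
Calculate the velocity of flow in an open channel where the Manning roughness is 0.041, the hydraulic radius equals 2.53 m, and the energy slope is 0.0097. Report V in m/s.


Manning's equation gives V = (1/n) * R^(2/3) * S^(1/2).
First, compute R^(2/3) = 2.53^(2/3) = 1.8567.
Next, S^(1/2) = 0.0097^(1/2) = 0.098489.
Then 1/n = 1/0.041 = 24.39.
V = 24.39 * 1.8567 * 0.098489 = 4.4601 m/s.

4.4601


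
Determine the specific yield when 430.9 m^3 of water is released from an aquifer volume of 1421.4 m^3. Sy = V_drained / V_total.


Specific yield Sy = Volume drained / Total volume.
Sy = 430.9 / 1421.4
   = 0.3032.

0.3032


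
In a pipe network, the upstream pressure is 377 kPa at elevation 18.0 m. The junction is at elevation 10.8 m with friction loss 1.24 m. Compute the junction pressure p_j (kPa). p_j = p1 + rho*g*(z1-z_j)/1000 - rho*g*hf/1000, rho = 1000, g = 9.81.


Junction pressure: p_j = p1 + rho*g*(z1 - z_j)/1000 - rho*g*hf/1000.
Elevation term = 1000*9.81*(18.0 - 10.8)/1000 = 70.632 kPa.
Friction term = 1000*9.81*1.24/1000 = 12.164 kPa.
p_j = 377 + 70.632 - 12.164 = 435.47 kPa.

435.47


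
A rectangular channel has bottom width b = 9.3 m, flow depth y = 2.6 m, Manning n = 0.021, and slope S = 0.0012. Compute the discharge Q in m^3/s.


For a rectangular channel, the cross-sectional area A = b * y = 9.3 * 2.6 = 24.18 m^2.
The wetted perimeter P = b + 2y = 9.3 + 2*2.6 = 14.5 m.
Hydraulic radius R = A/P = 24.18/14.5 = 1.6676 m.
Velocity V = (1/n)*R^(2/3)*S^(1/2) = (1/0.021)*1.6676^(2/3)*0.0012^(1/2) = 2.3197 m/s.
Discharge Q = A * V = 24.18 * 2.3197 = 56.09 m^3/s.

56.09


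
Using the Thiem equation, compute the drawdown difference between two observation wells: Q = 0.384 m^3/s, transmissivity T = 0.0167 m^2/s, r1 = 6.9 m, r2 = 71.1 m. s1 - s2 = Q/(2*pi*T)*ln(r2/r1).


Thiem equation: s1 - s2 = Q/(2*pi*T) * ln(r2/r1).
ln(r2/r1) = ln(71.1/6.9) = 2.3326.
Q/(2*pi*T) = 0.384 / (2*pi*0.0167) = 0.384 / 0.1049 = 3.6596.
s1 - s2 = 3.6596 * 2.3326 = 8.5363 m.

8.5363


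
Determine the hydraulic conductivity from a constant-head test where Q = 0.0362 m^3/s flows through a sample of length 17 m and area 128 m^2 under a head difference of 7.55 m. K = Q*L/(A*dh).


From K = Q*L / (A*dh):
Numerator: Q*L = 0.0362 * 17 = 0.6154.
Denominator: A*dh = 128 * 7.55 = 966.4.
K = 0.6154 / 966.4 = 0.000637 m/s.

0.000637


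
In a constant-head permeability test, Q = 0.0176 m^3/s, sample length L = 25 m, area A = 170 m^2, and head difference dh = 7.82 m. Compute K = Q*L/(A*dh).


From K = Q*L / (A*dh):
Numerator: Q*L = 0.0176 * 25 = 0.44.
Denominator: A*dh = 170 * 7.82 = 1329.4.
K = 0.44 / 1329.4 = 0.000331 m/s.

0.000331


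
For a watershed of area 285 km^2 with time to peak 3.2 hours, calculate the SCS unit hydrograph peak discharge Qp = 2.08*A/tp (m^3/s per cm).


SCS formula: Qp = 2.08 * A / tp.
Qp = 2.08 * 285 / 3.2
   = 592.8 / 3.2
   = 185.25 m^3/s per cm.

185.25


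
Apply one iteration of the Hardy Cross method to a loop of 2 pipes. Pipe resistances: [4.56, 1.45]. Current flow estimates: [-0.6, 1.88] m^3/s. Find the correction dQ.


Numerator terms (r*Q*|Q|): 4.56*-0.6*|-0.6| = -1.6416; 1.45*1.88*|1.88| = 5.1249.
Sum of numerator = 3.4833.
Denominator terms (r*|Q|): 4.56*|-0.6| = 2.736; 1.45*|1.88| = 2.726.
2 * sum of denominator = 2 * 5.462 = 10.924.
dQ = -3.4833 / 10.924 = -0.3189 m^3/s.

-0.3189


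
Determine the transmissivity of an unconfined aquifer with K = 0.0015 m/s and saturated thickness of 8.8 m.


Transmissivity is defined as T = K * h.
T = 0.0015 * 8.8
  = 0.0132 m^2/s.

0.0132


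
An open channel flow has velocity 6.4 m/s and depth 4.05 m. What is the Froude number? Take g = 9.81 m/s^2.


The Froude number is defined as Fr = V / sqrt(g*y).
g*y = 9.81 * 4.05 = 39.7305.
sqrt(g*y) = sqrt(39.7305) = 6.3032.
Fr = 6.4 / 6.3032 = 1.0154.

1.0154


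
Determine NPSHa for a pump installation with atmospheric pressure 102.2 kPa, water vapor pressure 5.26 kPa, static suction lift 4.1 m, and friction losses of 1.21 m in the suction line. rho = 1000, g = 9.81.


NPSHa = p_atm/(rho*g) - z_s - hf_s - p_vap/(rho*g).
p_atm/(rho*g) = 102.2*1000 / (1000*9.81) = 10.418 m.
p_vap/(rho*g) = 5.26*1000 / (1000*9.81) = 0.536 m.
NPSHa = 10.418 - 4.1 - 1.21 - 0.536
      = 4.57 m.

4.57


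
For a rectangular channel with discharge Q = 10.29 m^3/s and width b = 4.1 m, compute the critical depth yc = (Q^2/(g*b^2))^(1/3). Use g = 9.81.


Using yc = (Q^2 / (g * b^2))^(1/3):
Q^2 = 10.29^2 = 105.88.
g * b^2 = 9.81 * 4.1^2 = 9.81 * 16.81 = 164.91.
Q^2 / (g*b^2) = 105.88 / 164.91 = 0.642.
yc = 0.642^(1/3) = 0.8627 m.

0.8627


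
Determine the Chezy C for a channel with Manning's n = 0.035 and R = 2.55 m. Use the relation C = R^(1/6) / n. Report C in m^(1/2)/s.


The Chezy coefficient relates to Manning's n through C = R^(1/6) / n.
R^(1/6) = 2.55^(1/6) = 1.168844.
C = 1.168844 / 0.035 = 33.4 m^(1/2)/s.

33.4


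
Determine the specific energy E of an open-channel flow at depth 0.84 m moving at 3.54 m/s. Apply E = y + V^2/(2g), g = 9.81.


Specific energy E = y + V^2/(2g).
Velocity head = V^2/(2g) = 3.54^2 / (2*9.81) = 12.5316 / 19.62 = 0.6387 m.
E = 0.84 + 0.6387 = 1.4787 m.

1.4787


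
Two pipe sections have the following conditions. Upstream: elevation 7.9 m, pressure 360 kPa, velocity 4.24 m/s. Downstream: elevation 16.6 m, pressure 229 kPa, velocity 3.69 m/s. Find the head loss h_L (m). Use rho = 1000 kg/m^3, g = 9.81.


Total head at each section: H = z + p/(rho*g) + V^2/(2g).
H1 = 7.9 + 360*1000/(1000*9.81) + 4.24^2/(2*9.81)
   = 7.9 + 36.697 + 0.9163
   = 45.514 m.
H2 = 16.6 + 229*1000/(1000*9.81) + 3.69^2/(2*9.81)
   = 16.6 + 23.344 + 0.694
   = 40.638 m.
h_L = H1 - H2 = 45.514 - 40.638 = 4.876 m.

4.876


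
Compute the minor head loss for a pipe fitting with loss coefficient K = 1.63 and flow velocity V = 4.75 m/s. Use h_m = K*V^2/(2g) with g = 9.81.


Minor loss formula: h_m = K * V^2/(2g).
V^2 = 4.75^2 = 22.5625.
V^2/(2g) = 22.5625 / 19.62 = 1.15 m.
h_m = 1.63 * 1.15 = 1.8745 m.

1.8745


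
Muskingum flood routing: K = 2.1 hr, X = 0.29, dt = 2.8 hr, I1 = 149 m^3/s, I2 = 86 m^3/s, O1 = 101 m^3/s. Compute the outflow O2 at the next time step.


Muskingum coefficients:
denom = 2*K*(1-X) + dt = 2*2.1*(1-0.29) + 2.8 = 5.782.
C0 = (dt - 2*K*X)/denom = (2.8 - 2*2.1*0.29)/5.782 = 0.2736.
C1 = (dt + 2*K*X)/denom = (2.8 + 2*2.1*0.29)/5.782 = 0.6949.
C2 = (2*K*(1-X) - dt)/denom = 0.0315.
O2 = C0*I2 + C1*I1 + C2*O1
   = 0.2736*86 + 0.6949*149 + 0.0315*101
   = 130.25 m^3/s.

130.25


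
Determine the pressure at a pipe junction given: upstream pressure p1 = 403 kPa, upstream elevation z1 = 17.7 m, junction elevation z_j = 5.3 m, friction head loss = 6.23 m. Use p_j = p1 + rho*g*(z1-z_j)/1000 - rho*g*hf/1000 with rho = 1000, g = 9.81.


Junction pressure: p_j = p1 + rho*g*(z1 - z_j)/1000 - rho*g*hf/1000.
Elevation term = 1000*9.81*(17.7 - 5.3)/1000 = 121.644 kPa.
Friction term = 1000*9.81*6.23/1000 = 61.116 kPa.
p_j = 403 + 121.644 - 61.116 = 463.53 kPa.

463.53


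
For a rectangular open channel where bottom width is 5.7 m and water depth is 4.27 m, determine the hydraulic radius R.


For a rectangular section:
Flow area A = b * y = 5.7 * 4.27 = 24.34 m^2.
Wetted perimeter P = b + 2y = 5.7 + 2*4.27 = 14.24 m.
Hydraulic radius R = A/P = 24.34 / 14.24 = 1.7092 m.

1.7092


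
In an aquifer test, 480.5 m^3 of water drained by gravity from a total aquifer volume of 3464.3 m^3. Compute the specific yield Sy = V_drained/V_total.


Specific yield Sy = Volume drained / Total volume.
Sy = 480.5 / 3464.3
   = 0.1387.

0.1387


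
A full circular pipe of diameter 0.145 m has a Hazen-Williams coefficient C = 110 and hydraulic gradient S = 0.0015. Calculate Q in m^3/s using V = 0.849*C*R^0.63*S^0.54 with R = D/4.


For a full circular pipe, R = D/4 = 0.145/4 = 0.0362 m.
V = 0.849 * 110 * 0.0362^0.63 * 0.0015^0.54
  = 0.849 * 110 * 0.123698 * 0.02986
  = 0.3449 m/s.
Pipe area A = pi*D^2/4 = pi*0.145^2/4 = 0.0165 m^2.
Q = A * V = 0.0165 * 0.3449 = 0.0057 m^3/s.

0.0057


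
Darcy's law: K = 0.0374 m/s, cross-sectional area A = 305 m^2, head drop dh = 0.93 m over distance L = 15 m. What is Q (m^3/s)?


Darcy's law: Q = K * A * i, where i = dh/L.
Hydraulic gradient i = 0.93 / 15 = 0.062.
Q = 0.0374 * 305 * 0.062
  = 0.7072 m^3/s.

0.7072


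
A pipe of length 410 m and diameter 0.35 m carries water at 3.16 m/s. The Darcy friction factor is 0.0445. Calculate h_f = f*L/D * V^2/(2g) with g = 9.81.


Darcy-Weisbach equation: h_f = f * (L/D) * V^2/(2g).
f * L/D = 0.0445 * 410/0.35 = 52.1286.
V^2/(2g) = 3.16^2 / (2*9.81) = 9.9856 / 19.62 = 0.509 m.
h_f = 52.1286 * 0.509 = 26.531 m.

26.531


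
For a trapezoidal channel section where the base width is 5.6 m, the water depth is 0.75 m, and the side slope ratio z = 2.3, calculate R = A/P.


For a trapezoidal section with side slope z:
A = (b + z*y)*y = (5.6 + 2.3*0.75)*0.75 = 5.494 m^2.
P = b + 2*y*sqrt(1 + z^2) = 5.6 + 2*0.75*sqrt(1 + 2.3^2) = 9.362 m.
R = A/P = 5.494 / 9.362 = 0.5868 m.

0.5868


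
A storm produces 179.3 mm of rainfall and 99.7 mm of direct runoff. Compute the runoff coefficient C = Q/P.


The runoff coefficient C = runoff depth / rainfall depth.
C = 99.7 / 179.3
  = 0.5561.

0.5561


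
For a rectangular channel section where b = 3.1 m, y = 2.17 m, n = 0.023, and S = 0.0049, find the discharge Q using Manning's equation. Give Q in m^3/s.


For a rectangular channel, the cross-sectional area A = b * y = 3.1 * 2.17 = 6.73 m^2.
The wetted perimeter P = b + 2y = 3.1 + 2*2.17 = 7.44 m.
Hydraulic radius R = A/P = 6.73/7.44 = 0.9042 m.
Velocity V = (1/n)*R^(2/3)*S^(1/2) = (1/0.023)*0.9042^(2/3)*0.0049^(1/2) = 2.8458 m/s.
Discharge Q = A * V = 6.73 * 2.8458 = 19.144 m^3/s.

19.144


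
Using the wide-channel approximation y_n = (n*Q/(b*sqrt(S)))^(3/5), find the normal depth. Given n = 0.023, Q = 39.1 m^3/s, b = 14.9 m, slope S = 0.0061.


We use the wide-channel approximation y_n = (n*Q/(b*sqrt(S)))^(3/5).
sqrt(S) = sqrt(0.0061) = 0.078102.
Numerator: n*Q = 0.023 * 39.1 = 0.8993.
Denominator: b*sqrt(S) = 14.9 * 0.078102 = 1.16372.
arg = 0.7728.
y_n = 0.7728^(3/5) = 0.8567 m.

0.8567


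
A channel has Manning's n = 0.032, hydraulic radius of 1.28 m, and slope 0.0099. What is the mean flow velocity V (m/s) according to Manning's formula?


Manning's equation gives V = (1/n) * R^(2/3) * S^(1/2).
First, compute R^(2/3) = 1.28^(2/3) = 1.1789.
Next, S^(1/2) = 0.0099^(1/2) = 0.099499.
Then 1/n = 1/0.032 = 31.25.
V = 31.25 * 1.1789 * 0.099499 = 3.6656 m/s.

3.6656
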